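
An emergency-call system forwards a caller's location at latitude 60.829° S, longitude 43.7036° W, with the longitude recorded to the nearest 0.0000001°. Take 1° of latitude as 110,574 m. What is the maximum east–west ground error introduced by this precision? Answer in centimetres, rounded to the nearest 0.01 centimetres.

0.27 centimetres

Rounding to 7 decimal places leaves the longitude within ±5e-08° of the true value.
Parallels shrink by cos φ, so at 60.829° a degree of longitude is 110574 × 0.4874 ≈ 53895.7 m.
So at most 5e-08° × 53895.7 ≈ 0.00269479 m east–west.
That is 0.00269479 m = 0.26948 cm.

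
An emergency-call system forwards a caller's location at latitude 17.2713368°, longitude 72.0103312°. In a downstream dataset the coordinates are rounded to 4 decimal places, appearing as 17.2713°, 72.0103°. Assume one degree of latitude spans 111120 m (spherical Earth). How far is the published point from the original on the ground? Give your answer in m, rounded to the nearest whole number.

The latitude changed by +0.0000368° and the longitude by +0.0000312°.
N–S: 0.0000368° × 111120 m/° = 4.08922 m.
E–W at 17.2713°: 0.0000312° × 111120 × cos 17.2713° = 0.0000312 × 111120 × 0.9549 ≈ 3.31062 m.
Distance: √(4.08922² + 3.31062²) ≈ 5.26136 m.

5 m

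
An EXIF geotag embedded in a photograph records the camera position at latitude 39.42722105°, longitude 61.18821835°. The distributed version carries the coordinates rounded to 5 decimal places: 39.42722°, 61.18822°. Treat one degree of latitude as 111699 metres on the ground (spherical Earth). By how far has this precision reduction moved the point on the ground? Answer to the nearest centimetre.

Δlat = 39.42722105 − 39.42722 = +0.00000105°; Δlon = 61.18821835 − 61.18822 = -0.00000165°.
N–S: 0.00000105° × 111699 m/° = 0.117284 m.
East–west at this latitude: -0.00000165° × 111699 × cos 39.4272° ≈ -0.00000165 × 86279.9 = -0.142362 m.
Hypotenuse of the two orthogonal shifts: √(0.117284² + 0.142362²) = 0.184452 m.
That is 0.184452 m = 18.445 cm.

18 centimetres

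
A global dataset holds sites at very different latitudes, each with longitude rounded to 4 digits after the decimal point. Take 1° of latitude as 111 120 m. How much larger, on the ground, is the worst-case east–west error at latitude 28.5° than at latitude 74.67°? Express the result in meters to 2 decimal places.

Rounding to 4 decimal places leaves the longitude within ±5e-05° of the true value.
Error at 28.5° = 5e-05° × 111120 × cos 28.5° ≈ 5.556 × 0.8788 = 4.8827 m.
Error at 74.67° = 5e-05° × 111120 × cos 74.67° ≈ 5.556 × 0.2644 = 1.4689 m.
So the lower-latitude error exceeds the higher by 4.8827 − 1.4689 = 3.4138 m.

3.41 meters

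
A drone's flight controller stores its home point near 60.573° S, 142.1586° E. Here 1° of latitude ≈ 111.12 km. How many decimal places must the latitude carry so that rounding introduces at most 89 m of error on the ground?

3

One degree of latitude covers 111120 m.
N decimal places → at most half a unit in the last place, 0.5 × 10⁻ᴺ° = 111120/2 × 10⁻ᴺ m.
Setting 55560 × 10⁻ᴺ ≤ 89 gives 10ᴺ ≥ 624.3, i.e. N ≥ 2.80.
So 3 decimal places suffice (55.6 m); 2 would allow up to 556 m.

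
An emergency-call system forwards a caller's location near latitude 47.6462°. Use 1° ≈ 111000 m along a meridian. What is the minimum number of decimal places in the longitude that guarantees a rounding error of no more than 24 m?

At 47.6462° one degree of longitude covers 111000 × cos 47.6462° ≈ 111000 × 0.6737 ≈ 74781.4 m.
Rounding to N decimal places gives at most 0.5 × 10⁻ᴺ degrees of error, i.e. 0.5 × 10⁻ᴺ × 74781.4 m.
Need 0.5 × 74781.4 × 10⁻ᴺ ≤ 24 → 10⁻ᴺ ≤ 6.419e-04, so N ≥ 3.19.
So 4 decimal places suffice (3.74 m); 3 would allow up to 37.4 m.

4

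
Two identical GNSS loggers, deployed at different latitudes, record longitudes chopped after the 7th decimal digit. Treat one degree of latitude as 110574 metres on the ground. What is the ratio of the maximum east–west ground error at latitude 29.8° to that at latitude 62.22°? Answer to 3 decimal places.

Truncating at 7 decimal places can drop up to a full unit in the last place, so the longitude may be off by as much as 1e-07°.
At 29.8°: 1e-07° × 110574 × cos 29.8° = 1e-07 × 110574 × 0.8678 ≈ 0.0095952 m.
At 62.22°: 1e-07° × 110574 × cos 62.22° = 1e-07 × 110574 × 0.4661 ≈ 0.0051536 m.
Ratio: 0.0095952 / 0.0051536 = cos 29.8° / cos 62.22° ≈ 1.8618.

1.862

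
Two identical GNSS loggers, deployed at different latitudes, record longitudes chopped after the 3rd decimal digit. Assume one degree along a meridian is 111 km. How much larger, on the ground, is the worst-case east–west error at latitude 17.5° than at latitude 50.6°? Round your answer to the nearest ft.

Truncating at 3 decimal places can drop up to a full unit in the last place, so the longitude may be off by as much as 0.001°.
At 17.5°: 0.001° × 111000 × cos 17.5° = 0.001 × 111000 × 0.9537 ≈ 105.86 m.
Error at 50.6° = 0.001° × 111000 × cos 50.6° ≈ 111 × 0.6347 = 70.455 m.
Difference: 105.86 − 70.455 = 35.407 m.
Converting: 35.4075 m × 3.2808 ft/m ≈ 116.17 ft.

116 ft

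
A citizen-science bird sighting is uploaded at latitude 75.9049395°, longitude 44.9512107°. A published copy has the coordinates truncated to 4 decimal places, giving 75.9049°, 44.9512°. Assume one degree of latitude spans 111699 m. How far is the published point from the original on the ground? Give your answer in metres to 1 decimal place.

4.4 metres

The latitude changed by +0.0000395° and the longitude by +0.0000107°.
North–south shift: 0.0000395 × 111699 = 4.41211 m.
East–west at this latitude: 0.0000107° × 111699 × cos 75.9049° ≈ 0.0000107 × 27202.3 = 0.291064 m.
Combined displacement = (4.41211² + 0.291064²)^½ ≈ 4.4217 m.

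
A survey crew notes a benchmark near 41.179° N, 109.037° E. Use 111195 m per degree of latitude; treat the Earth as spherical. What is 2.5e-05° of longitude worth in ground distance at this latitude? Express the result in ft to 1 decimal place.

6.9 ft

At 41.179° a degree of longitude is 111195 × cos 41.179° ≈ 83691.6 m, so 2.5e-05° corresponds to 2.09229 m.
Converting: 2.09229 m × 3.2808 ft/m ≈ 6.8645 ft.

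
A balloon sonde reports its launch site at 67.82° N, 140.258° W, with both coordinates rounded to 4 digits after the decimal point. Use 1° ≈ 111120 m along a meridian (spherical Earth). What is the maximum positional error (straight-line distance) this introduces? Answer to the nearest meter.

Rounding to 4 decimal places leaves each coordinate within ±5e-05° of the true value.
North–south component: 5e-05° × 111120 = 5.556 m.
E–W at 67.82°: 5e-05° × 111120 × cos 67.82° = 5e-05 × 111120 × 0.3775 ≈ 2.09749 m.
Worst case both components are at the extreme and orthogonal: √(5.556² + 2.09749²) ≈ 5.93874 m.

6 meters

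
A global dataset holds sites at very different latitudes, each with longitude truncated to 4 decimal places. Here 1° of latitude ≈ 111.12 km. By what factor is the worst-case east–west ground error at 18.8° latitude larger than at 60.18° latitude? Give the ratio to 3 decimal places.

Truncating at 4 decimal places can drop up to a full unit in the last place, so the longitude may be off by as much as 0.0001°.
At 18.8°: 0.0001° × 111120 × cos 18.8° = 0.0001 × 111120 × 0.9466 ≈ 10.519 m.
At 60.18°: 0.0001° × 111120 × cos 60.18° = 0.0001 × 111120 × 0.4973 ≈ 5.5257 m.
Ratio: 10.519 / 5.5257 = cos 18.8° / cos 60.18° ≈ 1.9037.

1.904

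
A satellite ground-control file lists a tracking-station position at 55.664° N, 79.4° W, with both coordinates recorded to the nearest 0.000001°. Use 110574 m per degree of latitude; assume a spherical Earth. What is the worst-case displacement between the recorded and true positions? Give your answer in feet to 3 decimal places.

0.208 feet

Rounding to 6 decimal places leaves each coordinate within ±5e-07° of the true value.
Latitude error → 5e-07 × 110574 = 0.055287 m along the meridian.
East–west component at 55.664°: 5e-07° × 110574 × cos 55.664° ≈ 5e-07 × 62368.7 ≈ 0.0311844 m.
Combining orthogonally: (0.055287² + 0.0311844²)^½ ≈ 0.0634753 m.
In feet: 0.0634753 m ÷ 0.3048 ≈ 0.20825 ft.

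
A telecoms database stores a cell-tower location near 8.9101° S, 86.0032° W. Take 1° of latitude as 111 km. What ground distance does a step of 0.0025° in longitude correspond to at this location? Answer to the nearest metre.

274 metres

One degree of longitude here spans 111000 × cos 8.9101° = 111000 × 0.9879 ≈ 109661 m; 0.0025° of that is 274.151 m.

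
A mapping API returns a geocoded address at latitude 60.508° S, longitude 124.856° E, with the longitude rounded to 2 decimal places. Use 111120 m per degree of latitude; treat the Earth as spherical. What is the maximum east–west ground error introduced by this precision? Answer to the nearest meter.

274 meters

Rounding to 2 decimal places leaves the longitude within ±0.005° of the true value.
Parallels shrink by cos φ, so at 60.508° a degree of longitude is 111120 × 0.4923 ≈ 54704.6 m.
Maximum E–W displacement: 0.005 × 54704.6 = 273.523 m.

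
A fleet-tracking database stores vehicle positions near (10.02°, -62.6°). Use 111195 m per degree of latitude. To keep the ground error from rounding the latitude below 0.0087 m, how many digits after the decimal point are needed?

7

One degree of latitude covers 111195 m.
With N decimal places the half-ulp bound is 0.5·10⁻ᴺ°, or 0.5·10⁻ᴺ × 111195 m on the ground.
Need 0.5 × 111195 × 10⁻ᴺ ≤ 0.0087 → 10⁻ᴺ ≤ 1.565e-07, so N ≥ 6.81.
So 7 decimal places suffice (0.00556 m); 6 would allow up to 0.0556 m.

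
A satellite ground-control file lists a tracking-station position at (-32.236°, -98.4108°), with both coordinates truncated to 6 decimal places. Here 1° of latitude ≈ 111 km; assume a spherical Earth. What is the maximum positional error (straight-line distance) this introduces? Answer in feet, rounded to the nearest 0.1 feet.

0.5 feet

Truncating at 6 decimal places can drop up to a full unit in the last place, so each coordinate may be off by as much as 1e-06°.
Latitude error → 1e-06 × 111000 = 0.111 m along the meridian.
E–W at 32.236°: 1e-06° × 111000 × cos 32.236° = 1e-06 × 111000 × 0.8459 ≈ 0.0938903 m.
Worst case both components are at the extreme and orthogonal: √(0.111² + 0.0938903²) ≈ 0.145384 m.
In feet: 0.145384 m ÷ 0.3048 ≈ 0.47698 ft.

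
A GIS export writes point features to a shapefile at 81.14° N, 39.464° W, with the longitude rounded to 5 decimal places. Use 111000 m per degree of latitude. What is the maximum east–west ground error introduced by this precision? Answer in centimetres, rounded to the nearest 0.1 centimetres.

8.5 centimetres

Rounding to 5 decimal places leaves the longitude within ±5e-06° of the true value.
Parallels shrink by cos φ, so at 81.14° a degree of longitude is 111000 × 0.1540 ≈ 17096.3 m.
Maximum E–W displacement: 5e-06 × 17096.3 = 0.0854814 m.
That is 0.0854814 m = 8.5481 cm.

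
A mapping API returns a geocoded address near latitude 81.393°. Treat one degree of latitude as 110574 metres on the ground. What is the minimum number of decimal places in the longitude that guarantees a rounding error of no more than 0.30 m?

At 81.393° one degree of longitude covers 110574 × cos 81.393° ≈ 110574 × 0.1497 ≈ 16548.1 m.
Rounding to N decimal places gives at most 0.5 × 10⁻ᴺ degrees of error, i.e. 0.5 × 10⁻ᴺ × 16548.1 m.
Need 0.5 × 16548.1 × 10⁻ᴺ ≤ 0.30 → 10⁻ᴺ ≤ 3.626e-05, so N ≥ 4.44.
So 5 decimal places suffice (0.0827 m); 4 would allow up to 0.827 m.

5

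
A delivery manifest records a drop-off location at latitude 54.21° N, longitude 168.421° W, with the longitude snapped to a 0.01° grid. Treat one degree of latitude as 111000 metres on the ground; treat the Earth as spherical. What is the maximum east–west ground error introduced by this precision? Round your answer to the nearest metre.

With a 0.01° grid the true value lies within half a step, ±0.01°/2 = ±0.005°, of the stored one.
At latitude 54.21° a degree of longitude spans 111000 m × cos 54.21° = 111000 × 0.5848 ≈ 64914.6 m.
So at most 0.005° × 64914.6 ≈ 324.573 m east–west.

325 metres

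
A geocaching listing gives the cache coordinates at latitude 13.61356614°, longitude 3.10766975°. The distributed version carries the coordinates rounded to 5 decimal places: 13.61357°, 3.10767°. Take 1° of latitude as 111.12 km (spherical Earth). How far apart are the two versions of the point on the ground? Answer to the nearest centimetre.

The latitude changed by -0.00000386° and the longitude by -0.00000025°.
N–S: -0.00000386° × 111120 m/° = -0.428923 m.
East–west at this latitude: -0.00000025° × 111120 × cos 13.6136° ≈ -0.00000025 × 107998 = -0.0269995 m.
Distance: √(0.428923² + 0.0269995²) ≈ 0.429772 m.
That is 0.429772 m = 42.977 cm.

43 centimetres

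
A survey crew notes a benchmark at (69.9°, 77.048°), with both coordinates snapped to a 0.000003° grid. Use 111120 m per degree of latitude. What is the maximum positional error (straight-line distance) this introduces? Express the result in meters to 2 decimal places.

0.18 meters

With a 0.000003° grid the true value lies within half a step, ±0.000003°/2 = ±1.5e-06°, of the stored one.
Latitude error → 1.5e-06 × 111120 = 0.16668 m along the meridian.
Longitude error → 1.5e-06 × 111120 × cos 69.9° = 1.5e-06 × 111120 × 0.3437 ≈ 0.0572812 m.
Worst case both components are at the extreme and orthogonal: √(0.16668² + 0.0572812²) ≈ 0.176248 m.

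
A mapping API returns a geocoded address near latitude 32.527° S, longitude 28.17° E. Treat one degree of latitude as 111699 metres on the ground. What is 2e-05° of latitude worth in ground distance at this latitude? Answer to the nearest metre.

2 metres

2e-05° × 111699 m/° = 2.23398 m.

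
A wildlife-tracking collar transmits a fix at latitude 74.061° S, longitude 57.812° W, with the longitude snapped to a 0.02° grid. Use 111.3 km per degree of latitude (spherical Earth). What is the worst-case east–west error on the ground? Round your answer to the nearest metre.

With a 0.02° grid the true value lies within half a step, ±0.02°/2 = ±0.01°, of the stored one.
One degree of longitude at 74.061° is 111300 × cos 74.061° ≈ 111300 × 0.2746 = 30564.5 m.
Maximum E–W displacement: 0.01 × 30564.5 = 305.645 m.

306 metres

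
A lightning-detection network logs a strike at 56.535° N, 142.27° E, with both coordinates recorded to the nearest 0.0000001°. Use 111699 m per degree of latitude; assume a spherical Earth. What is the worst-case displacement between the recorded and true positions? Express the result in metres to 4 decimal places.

0.0064 metres

Rounding to 7 decimal places leaves each coordinate within ±5e-08° of the true value.
North–south component: 5e-08° × 111699 = 0.00558495 m.
E–W at 56.535°: 5e-08° × 111699 × cos 56.535° = 5e-08 × 111699 × 0.5514 ≈ 0.00307969 m.
Combining orthogonally: (0.00558495² + 0.00307969²)^½ ≈ 0.00637779 m.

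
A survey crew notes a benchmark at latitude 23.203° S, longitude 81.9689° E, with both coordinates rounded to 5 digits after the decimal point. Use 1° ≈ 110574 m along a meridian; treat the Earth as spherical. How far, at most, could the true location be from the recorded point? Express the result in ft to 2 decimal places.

2.46 ft

Rounding to 5 decimal places leaves each coordinate within ±5e-06° of the true value.
N–S: 5e-06° × 110574 m/° = 0.55287 m.
Longitude error → 5e-06 × 110574 × cos 23.203° = 5e-06 × 110574 × 0.9191 ≈ 0.508151 m.
Worst case both components are at the extreme and orthogonal: √(0.55287² + 0.508151²) ≈ 0.750921 m.
In feet: 0.750921 m ÷ 0.3048 ≈ 2.4637 ft.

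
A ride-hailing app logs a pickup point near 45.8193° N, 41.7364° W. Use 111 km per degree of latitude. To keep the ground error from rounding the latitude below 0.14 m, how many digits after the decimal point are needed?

One degree of latitude covers 111000 m.
N decimal places → at most half a unit in the last place, 0.5 × 10⁻ᴺ° = 111000/2 × 10⁻ᴺ m.
Need 0.5 × 111000 × 10⁻ᴺ ≤ 0.14 → 10⁻ᴺ ≤ 2.523e-06, so N ≥ 5.60.
N = 5 would give 0.555 m (too coarse); N = 6 gives 0.0555 m ≤ 0.14 m.

6 decimal places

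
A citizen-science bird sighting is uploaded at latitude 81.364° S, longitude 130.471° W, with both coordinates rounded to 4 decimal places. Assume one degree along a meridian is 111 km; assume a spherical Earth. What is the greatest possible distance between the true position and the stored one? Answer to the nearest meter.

6 meters

Rounding to 4 decimal places leaves each coordinate within ±5e-05° of the true value.
N–S: 5e-05° × 111000 m/° = 5.55 m.
Longitude error → 5e-05 × 111000 × cos 81.364° = 5e-05 × 111000 × 0.1502 ≈ 0.833369 m.
The two errors are perpendicular, so the maximum displacement is √(5.55² + 0.833369²) ≈ 5.61222 m.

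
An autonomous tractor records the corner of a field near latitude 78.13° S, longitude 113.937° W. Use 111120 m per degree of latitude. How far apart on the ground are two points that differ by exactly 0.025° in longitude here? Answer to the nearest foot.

1875 feet

0.025° of longitude at 78.13° is 0.025 × 111120 × cos 78.13° ≈ 0.025 × 22856.5 = 571.412 m.
Converting: 571.412 m × 3.2808 ft/m ≈ 1874.7 ft.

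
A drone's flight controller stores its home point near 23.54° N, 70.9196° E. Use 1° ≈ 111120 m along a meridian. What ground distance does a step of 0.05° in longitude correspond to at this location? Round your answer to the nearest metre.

One degree of longitude here spans 111120 × cos 23.54° = 111120 × 0.9168 ≈ 101873 m; 0.05° of that is 5093.64 m.

5094 metres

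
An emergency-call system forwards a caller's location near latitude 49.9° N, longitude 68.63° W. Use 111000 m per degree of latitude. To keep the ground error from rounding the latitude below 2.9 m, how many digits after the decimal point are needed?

One degree of latitude covers 111000 m.
N decimal places → at most half a unit in the last place, 0.5 × 10⁻ᴺ° = 111000/2 × 10⁻ᴺ m.
Need 0.5 × 111000 × 10⁻ᴺ ≤ 2.9 → 10⁻ᴺ ≤ 5.225e-05, so N ≥ 4.28.
So 5 decimal places suffice (0.555 m); 4 would allow up to 5.55 m.

5 decimal places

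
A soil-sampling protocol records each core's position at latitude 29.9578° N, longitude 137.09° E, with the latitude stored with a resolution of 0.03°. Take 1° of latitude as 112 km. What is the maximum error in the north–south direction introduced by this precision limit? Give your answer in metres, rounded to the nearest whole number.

1680 metres

With a 0.03° grid the true value lies within half a step, ±0.03°/2 = ±0.015°, of the stored one.
So the N–S error is at most 0.015 × 112000 = 1680 m.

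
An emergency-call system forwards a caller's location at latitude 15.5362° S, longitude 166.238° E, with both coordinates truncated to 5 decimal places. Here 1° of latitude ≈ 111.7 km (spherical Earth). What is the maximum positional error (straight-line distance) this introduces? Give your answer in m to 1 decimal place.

Truncating at 5 decimal places can drop up to a full unit in the last place, so each coordinate may be off by as much as 1e-05°.
Latitude error → 1e-05 × 111700 = 1.117 m along the meridian.
Longitude error → 1e-05 × 111700 × cos 15.5362° = 1e-05 × 111700 × 0.9635 ≈ 1.07619 m.
Combining orthogonally: (1.117² + 1.07619²)^½ ≈ 1.55109 m.

1.6 m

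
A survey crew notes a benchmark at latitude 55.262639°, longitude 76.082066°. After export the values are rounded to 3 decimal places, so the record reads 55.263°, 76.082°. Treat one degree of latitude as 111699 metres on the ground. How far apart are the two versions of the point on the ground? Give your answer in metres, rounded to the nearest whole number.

41 metres

The latitude changed by -0.000361° and the longitude by +0.000066°.
North–south shift: -0.000361 × 111699 = -40.3233 m.
East–west at this latitude: 0.000066° × 111699 × cos 55.263° ≈ 0.000066 × 63647.2 = 4.20072 m.
Hypotenuse of the two orthogonal shifts: √(40.3233² + 4.20072²) = 40.5416 m.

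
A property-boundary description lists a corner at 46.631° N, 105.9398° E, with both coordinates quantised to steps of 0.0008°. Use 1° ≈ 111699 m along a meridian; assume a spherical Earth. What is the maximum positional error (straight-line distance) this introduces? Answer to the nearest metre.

With a 0.0008° grid the true value lies within half a step, ±0.0008°/2 = ±0.0004°, of the stored one.
N–S: 0.0004° × 111699 m/° = 44.6796 m.
East–west component at 46.631°: 0.0004° × 111699 × cos 46.631° ≈ 0.0004 × 76703.1 ≈ 30.6812 m.
Worst case both components are at the extreme and orthogonal: √(44.6796² + 30.6812²) ≈ 54.1997 m.

54 metres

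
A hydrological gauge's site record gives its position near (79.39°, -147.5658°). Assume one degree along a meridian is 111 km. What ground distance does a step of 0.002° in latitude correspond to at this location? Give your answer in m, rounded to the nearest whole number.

222 m

0.002° × 111000 m/° = 222 m.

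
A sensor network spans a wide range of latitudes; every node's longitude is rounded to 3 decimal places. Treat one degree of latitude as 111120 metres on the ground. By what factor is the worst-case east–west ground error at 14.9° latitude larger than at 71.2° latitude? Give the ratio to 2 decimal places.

Rounding to 3 decimal places leaves the longitude within ±0.0005° of the true value.
Error at 14.9° = 0.0005° × 111120 × cos 14.9° ≈ 55.56 × 0.9664 = 53.692 m.
Error at 71.2° = 0.0005° × 111120 × cos 71.2° ≈ 55.56 × 0.3223 = 17.905 m.
Ratio: 53.692 / 17.905 = cos 14.9° / cos 71.2° ≈ 2.9987.

3.00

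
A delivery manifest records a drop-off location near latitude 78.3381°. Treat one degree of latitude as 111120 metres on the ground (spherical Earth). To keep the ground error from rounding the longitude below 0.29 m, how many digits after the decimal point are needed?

5 decimal places

At 78.3381° one degree of longitude covers 111120 × cos 78.3381° ≈ 111120 × 0.2021 ≈ 22461.4 m.
With N decimal places the half-ulp bound is 0.5·10⁻ᴺ°, or 0.5·10⁻ᴺ × 22461.4 m on the ground.
Setting 11230.7 × 10⁻ᴺ ≤ 0.29 gives 10ᴺ ≥ 3.873e+04, i.e. N ≥ 4.59.
So 5 decimal places suffice (0.112 m); 4 would allow up to 1.12 m.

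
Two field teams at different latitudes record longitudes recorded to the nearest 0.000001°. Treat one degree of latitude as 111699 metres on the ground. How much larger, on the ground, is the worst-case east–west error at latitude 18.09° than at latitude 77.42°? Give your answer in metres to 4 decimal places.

0.0409 metres

Rounding to 6 decimal places leaves the longitude within ±5e-07° of the true value.
At 18.09°: 5e-07° × 111699 × cos 18.09° = 5e-07 × 111699 × 0.9506 ≈ 0.053089 m.
Error at 77.42° = 5e-07° × 111699 × cos 77.42° ≈ 0.055849 × 0.2178 = 0.012164 m.
Difference: 0.053089 − 0.012164 = 0.040925 m.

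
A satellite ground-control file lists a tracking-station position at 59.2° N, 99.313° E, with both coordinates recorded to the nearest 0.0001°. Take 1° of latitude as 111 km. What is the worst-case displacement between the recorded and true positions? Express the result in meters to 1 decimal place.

Rounding to 4 decimal places leaves each coordinate within ±5e-05° of the true value.
Latitude error → 5e-05 × 111000 = 5.55 m along the meridian.
East–west component at 59.2°: 5e-05° × 111000 × cos 59.2° ≈ 5e-05 × 56836.8 ≈ 2.84184 m.
Combining orthogonally: (5.55² + 2.84184²)^½ ≈ 6.23527 m.

6.2 meters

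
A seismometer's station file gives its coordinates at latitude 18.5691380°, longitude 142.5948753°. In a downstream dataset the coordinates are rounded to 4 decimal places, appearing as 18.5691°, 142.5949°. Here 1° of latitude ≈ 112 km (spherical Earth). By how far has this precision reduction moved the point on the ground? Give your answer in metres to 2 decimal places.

5.00 metres

The latitude changed by +0.0000380° and the longitude by -0.0000247°.
North–south shift: 0.0000380 × 112000 = 4.256 m.
East–west at this latitude: -0.0000247° × 112000 × cos 18.5691° ≈ -0.0000247 × 106169 = -2.62238 m.
Distance: √(4.256² + 2.62238²) ≈ 4.99904 m.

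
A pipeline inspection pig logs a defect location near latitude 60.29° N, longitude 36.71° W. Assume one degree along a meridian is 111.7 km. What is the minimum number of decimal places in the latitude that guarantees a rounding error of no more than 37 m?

4 decimal places

One degree of latitude covers 111700 m.
With N decimal places the half-ulp bound is 0.5·10⁻ᴺ°, or 0.5·10⁻ᴺ × 111700 m on the ground.
Setting 55850 × 10⁻ᴺ ≤ 37 gives 10ᴺ ≥ 1509, i.e. N ≥ 3.18.
At 3 places the error can reach 55.9 m, but 4 places keeps it to 5.58 m.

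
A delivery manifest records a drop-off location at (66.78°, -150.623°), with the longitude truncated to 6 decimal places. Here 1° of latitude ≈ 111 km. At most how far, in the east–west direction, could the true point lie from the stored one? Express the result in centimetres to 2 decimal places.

4.38 centimetres

Truncating at 6 decimal places can drop up to a full unit in the last place, so the longitude may be off by as much as 1e-06°.
One degree of longitude at 66.78° is 111000 × cos 66.78° ≈ 111000 × 0.3943 = 43763.2 m.
So at most 1e-06° × 43763.2 ≈ 0.0437632 m east–west.
That is 0.0437632 m = 4.3763 cm.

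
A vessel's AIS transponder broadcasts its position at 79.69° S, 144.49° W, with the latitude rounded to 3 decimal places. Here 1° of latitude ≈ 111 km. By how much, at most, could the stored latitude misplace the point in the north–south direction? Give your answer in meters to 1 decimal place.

55.5 meters

Rounding to 3 decimal places leaves the latitude within ±0.0005° of the true value.
So the N–S error is at most 0.0005 × 111000 = 55.5 m.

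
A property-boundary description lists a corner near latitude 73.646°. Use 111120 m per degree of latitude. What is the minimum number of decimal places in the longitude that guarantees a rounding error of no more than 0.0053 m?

At 73.646° one degree of longitude covers 111120 × cos 73.646° ≈ 111120 × 0.2816 ≈ 31288.2 m.
Rounding to N decimal places gives at most 0.5 × 10⁻ᴺ degrees of error, i.e. 0.5 × 10⁻ᴺ × 31288.2 m.
Setting 15644.1 × 10⁻ᴺ ≤ 0.0053 gives 10ᴺ ≥ 2.952e+06, i.e. N ≥ 6.47.
N = 6 would give 0.0156 m (too coarse); N = 7 gives 0.00156 m ≤ 0.0053 m.

7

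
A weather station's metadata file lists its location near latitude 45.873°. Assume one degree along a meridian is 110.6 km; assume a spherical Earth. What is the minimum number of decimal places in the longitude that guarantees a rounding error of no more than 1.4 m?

At 45.873° one degree of longitude covers 110600 × cos 45.873° ≈ 110600 × 0.6963 ≈ 77005.4 m.
N decimal places → at most half a unit in the last place, 0.5 × 10⁻ᴺ° = 77005.4/2 × 10⁻ᴺ m.
Setting 38502.7 × 10⁻ᴺ ≤ 1.4 gives 10ᴺ ≥ 2.75e+04, i.e. N ≥ 4.44.
N = 4 would give 3.85 m (too coarse); N = 5 gives 0.385 m ≤ 1.4 m.

5 decimal places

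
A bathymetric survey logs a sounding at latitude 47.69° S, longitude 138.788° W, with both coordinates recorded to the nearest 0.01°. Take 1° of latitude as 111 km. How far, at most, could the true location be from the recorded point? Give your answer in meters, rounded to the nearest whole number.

Rounding to 2 decimal places leaves each coordinate within ±0.005° of the true value.
N–S: 0.005° × 111000 m/° = 555 m.
E–W at 47.69°: 0.005° × 111000 × cos 47.69° = 0.005 × 111000 × 0.6731 ≈ 373.594 m.
The two errors are perpendicular, so the maximum displacement is √(555² + 373.594²) ≈ 669.027 m.

669 meters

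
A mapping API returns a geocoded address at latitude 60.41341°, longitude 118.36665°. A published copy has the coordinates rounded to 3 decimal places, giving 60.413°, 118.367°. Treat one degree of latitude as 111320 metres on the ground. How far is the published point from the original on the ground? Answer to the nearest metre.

50 metres

The latitude changed by +0.00041° and the longitude by -0.00035°.
North–south shift: 0.00041 × 111320 = 45.6412 m.
East–west at this latitude: -0.00035° × 111320 × cos 60.413° ≈ -0.00035 × 54963.6 = -19.2373 m.
Combined displacement = (45.6412² + 19.2373²)^½ ≈ 49.5297 m.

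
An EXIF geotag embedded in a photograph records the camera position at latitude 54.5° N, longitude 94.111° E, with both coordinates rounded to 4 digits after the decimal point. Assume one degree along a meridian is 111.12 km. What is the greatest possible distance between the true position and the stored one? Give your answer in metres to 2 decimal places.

6.42 metres

Rounding to 4 decimal places leaves each coordinate within ±5e-05° of the true value.
N–S: 5e-05° × 111120 m/° = 5.556 m.
East–west component at 54.5°: 5e-05° × 111120 × cos 54.5° ≈ 5e-05 × 64527.7 ≈ 3.22639 m.
The two errors are perpendicular, so the maximum displacement is √(5.556² + 3.22639²) ≈ 6.42485 m.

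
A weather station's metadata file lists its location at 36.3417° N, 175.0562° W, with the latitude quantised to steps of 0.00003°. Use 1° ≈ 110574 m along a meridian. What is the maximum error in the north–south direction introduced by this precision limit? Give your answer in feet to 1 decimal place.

With a 0.00003° grid the true value lies within half a step, ±0.00003°/2 = ±1.5e-05°, of the stored one.
So the N–S error is at most 1.5e-05 × 110574 = 1.65861 m.
In feet: 1.65861 m ÷ 0.3048 ≈ 5.4416 ft.

5.4 feet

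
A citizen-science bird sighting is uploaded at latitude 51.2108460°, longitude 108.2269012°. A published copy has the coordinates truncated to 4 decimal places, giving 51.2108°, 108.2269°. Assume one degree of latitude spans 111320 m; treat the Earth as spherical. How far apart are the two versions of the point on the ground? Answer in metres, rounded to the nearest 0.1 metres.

The latitude changed by +0.0000460° and the longitude by +0.0000012°.
N–S: 0.0000460° × 111320 m/° = 5.12072 m.
E–W at 51.2108°: 0.0000012° × 111320 × cos 51.2108° = 0.0000012 × 111320 × 0.6265 ≈ 0.0836846 m.
Combined displacement = (5.12072² + 0.0836846²)^½ ≈ 5.1214 m.

5.1 metres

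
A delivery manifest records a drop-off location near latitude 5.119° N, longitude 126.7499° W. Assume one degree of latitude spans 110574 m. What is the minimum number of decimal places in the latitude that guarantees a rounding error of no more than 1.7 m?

5 decimal places

One degree of latitude covers 110574 m.
N decimal places → at most half a unit in the last place, 0.5 × 10⁻ᴺ° = 110574/2 × 10⁻ᴺ m.
Setting 55287 × 10⁻ᴺ ≤ 1.7 gives 10ᴺ ≥ 3.252e+04, i.e. N ≥ 4.51.
N = 4 would give 5.53 m (too coarse); N = 5 gives 0.553 m ≤ 1.7 m.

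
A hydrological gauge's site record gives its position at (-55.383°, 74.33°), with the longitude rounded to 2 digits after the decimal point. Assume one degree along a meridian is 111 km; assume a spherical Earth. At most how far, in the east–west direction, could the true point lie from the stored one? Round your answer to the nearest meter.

315 meters

Rounding to 2 decimal places leaves the longitude within ±0.005° of the true value.
One degree of longitude at 55.383° is 111000 × cos 55.383° ≈ 111000 × 0.5681 = 63057.8 m.
So at most 0.005° × 63057.8 ≈ 315.289 m east–west.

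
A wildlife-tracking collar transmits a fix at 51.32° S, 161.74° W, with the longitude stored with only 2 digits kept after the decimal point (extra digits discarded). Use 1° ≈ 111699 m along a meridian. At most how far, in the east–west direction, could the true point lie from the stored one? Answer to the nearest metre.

698 metres

Truncating at 2 decimal places can drop up to a full unit in the last place, so the longitude may be off by as much as 0.01°.
At latitude 51.32° a degree of longitude spans 111699 m × cos 51.32° = 111699 × 0.6250 ≈ 69808.5 m.
East–west error: 0.01° × 69808.5 m/° ≈ 698.085 m.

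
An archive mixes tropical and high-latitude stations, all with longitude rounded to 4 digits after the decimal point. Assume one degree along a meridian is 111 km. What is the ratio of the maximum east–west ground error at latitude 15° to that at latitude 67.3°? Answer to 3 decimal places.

Rounding to 4 decimal places leaves the longitude within ±5e-05° of the true value.
At 15°: 5e-05° × 111000 × cos 15° = 5e-05 × 111000 × 0.9659 ≈ 5.3609 m.
Error at 67.3° = 5e-05° × 111000 × cos 67.3° ≈ 5.55 × 0.3859 = 2.1418 m.
Ratio: 5.3609 / 2.1418 = cos 15° / cos 67.3° ≈ 2.5030.

2.503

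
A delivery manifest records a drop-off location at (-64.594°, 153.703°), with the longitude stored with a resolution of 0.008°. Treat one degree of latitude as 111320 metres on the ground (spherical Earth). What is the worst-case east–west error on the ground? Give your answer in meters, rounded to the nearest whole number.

191 meters

With a 0.008° grid the true value lies within half a step, ±0.008°/2 = ±0.004°, of the stored one.
At latitude 64.594° a degree of longitude spans 111320 m × cos 64.594° = 111320 × 0.4290 ≈ 47759.6 m.
So at most 0.004° × 47759.6 ≈ 191.038 m east–west.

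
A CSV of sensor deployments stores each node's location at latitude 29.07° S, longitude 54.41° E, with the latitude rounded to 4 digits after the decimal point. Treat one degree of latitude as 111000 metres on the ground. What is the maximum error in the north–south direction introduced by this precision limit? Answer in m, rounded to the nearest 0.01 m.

Rounding to 4 decimal places leaves the latitude within ±5e-05° of the true value.
Along the meridian that is 5e-05° × 111000 m/° = 5.55 m.

5.55 m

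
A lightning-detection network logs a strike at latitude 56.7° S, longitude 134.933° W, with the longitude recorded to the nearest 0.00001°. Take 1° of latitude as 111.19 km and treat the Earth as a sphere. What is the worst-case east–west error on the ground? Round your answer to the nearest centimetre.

31 centimetres

Rounding to 5 decimal places leaves the longitude within ±5e-06° of the true value.
One degree of longitude at 56.7° is 111190 × cos 56.7° ≈ 111190 × 0.5490 = 61045.8 m.
East–west error: 5e-06° × 61045.8 m/° ≈ 0.305229 m.
That is 0.305229 m = 30.523 cm.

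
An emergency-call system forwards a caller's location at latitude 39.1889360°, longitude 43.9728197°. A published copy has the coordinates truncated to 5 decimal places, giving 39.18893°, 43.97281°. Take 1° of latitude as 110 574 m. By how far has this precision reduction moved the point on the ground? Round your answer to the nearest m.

Δlat = 39.1889360 − 39.18893 = +0.0000060°; Δlon = 43.9728197 − 43.97281 = +0.0000097°.
N–S: 0.0000060° × 110574 m/° = 0.663444 m.
East–west at this latitude: 0.0000097° × 110574 × cos 39.1889° ≈ 0.0000097 × 85702.2 = 0.831311 m.
Combined displacement = (0.663444² + 0.831311²)^½ ≈ 1.0636 m.

1 m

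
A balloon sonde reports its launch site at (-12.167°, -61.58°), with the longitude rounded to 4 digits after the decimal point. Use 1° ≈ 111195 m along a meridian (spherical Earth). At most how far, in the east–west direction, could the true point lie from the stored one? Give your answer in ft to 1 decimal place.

17.8 ft

Rounding to 4 decimal places leaves the longitude within ±5e-05° of the true value.
Parallels shrink by cos φ, so at 12.167° a degree of longitude is 111195 × 0.9775 ≈ 108697 m.
East–west error: 5e-05° × 108697 m/° ≈ 5.43486 m.
In feet: 5.43486 m ÷ 0.3048 ≈ 17.831 ft.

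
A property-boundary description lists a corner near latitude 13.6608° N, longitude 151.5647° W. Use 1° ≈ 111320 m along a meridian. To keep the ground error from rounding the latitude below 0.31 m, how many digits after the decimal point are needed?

6 decimal places

One degree of latitude covers 111320 m.
N decimal places → at most half a unit in the last place, 0.5 × 10⁻ᴺ° = 111320/2 × 10⁻ᴺ m.
Setting 55660 × 10⁻ᴺ ≤ 0.31 gives 10ᴺ ≥ 1.795e+05, i.e. N ≥ 5.25.
N = 5 would give 0.557 m (too coarse); N = 6 gives 0.0557 m ≤ 0.31 m.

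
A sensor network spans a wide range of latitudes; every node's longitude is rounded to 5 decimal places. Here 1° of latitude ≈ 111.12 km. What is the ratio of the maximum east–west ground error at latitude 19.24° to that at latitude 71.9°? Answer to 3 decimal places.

3.039

Rounding to 5 decimal places leaves the longitude within ±5e-06° of the true value.
At 19.24°: 5e-06° × 111120 × cos 19.24° = 5e-06 × 111120 × 0.9441 ≈ 0.52457 m.
At 71.9°: 5e-06° × 111120 × cos 71.9° = 5e-06 × 111120 × 0.3107 ≈ 0.17261 m.
Ratio: 0.52457 / 0.17261 = cos 19.24° / cos 71.9° ≈ 3.0390.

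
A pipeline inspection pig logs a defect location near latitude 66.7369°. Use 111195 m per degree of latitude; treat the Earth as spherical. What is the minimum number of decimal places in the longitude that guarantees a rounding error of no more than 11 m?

At 66.7369° one degree of longitude covers 111195 × cos 66.7369° ≈ 111195 × 0.3950 ≈ 43916.9 m.
With N decimal places the half-ulp bound is 0.5·10⁻ᴺ°, or 0.5·10⁻ᴺ × 43916.9 m on the ground.
Setting 21958.5 × 10⁻ᴺ ≤ 11 gives 10ᴺ ≥ 1996, i.e. N ≥ 3.30.
So 4 decimal places suffice (2.2 m); 3 would allow up to 22 m.

4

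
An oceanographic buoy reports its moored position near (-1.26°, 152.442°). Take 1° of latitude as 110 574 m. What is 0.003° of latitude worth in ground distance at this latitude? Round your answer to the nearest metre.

332 metres

Along a meridian 0.003° is 0.003 × 110574 = 331.722 m.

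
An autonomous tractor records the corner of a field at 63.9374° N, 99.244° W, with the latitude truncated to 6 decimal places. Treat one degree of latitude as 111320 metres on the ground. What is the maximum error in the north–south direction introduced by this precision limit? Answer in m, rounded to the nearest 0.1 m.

Truncating at 6 decimal places can drop up to a full unit in the last place, so the latitude may be off by as much as 1e-06°.
So the N–S error is at most 1e-06 × 111320 = 0.11132 m.

0.1 m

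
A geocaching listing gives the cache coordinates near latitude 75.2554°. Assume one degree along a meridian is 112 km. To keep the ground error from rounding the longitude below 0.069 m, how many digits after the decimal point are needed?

At 75.2554° one degree of longitude covers 112000 × cos 75.2554° ≈ 112000 × 0.2545 ≈ 28505.2 m.
N decimal places → at most half a unit in the last place, 0.5 × 10⁻ᴺ° = 28505.2/2 × 10⁻ᴺ m.
Setting 14252.6 × 10⁻ᴺ ≤ 0.069 gives 10ᴺ ≥ 2.066e+05, i.e. N ≥ 5.32.
So 6 decimal places suffice (0.0143 m); 5 would allow up to 0.143 m.

6 decimal places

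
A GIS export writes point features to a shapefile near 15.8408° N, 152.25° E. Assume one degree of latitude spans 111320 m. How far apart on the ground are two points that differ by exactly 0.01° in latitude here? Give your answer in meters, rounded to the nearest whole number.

1113 meters

0.01° × 111320 m/° = 1113.2 m.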